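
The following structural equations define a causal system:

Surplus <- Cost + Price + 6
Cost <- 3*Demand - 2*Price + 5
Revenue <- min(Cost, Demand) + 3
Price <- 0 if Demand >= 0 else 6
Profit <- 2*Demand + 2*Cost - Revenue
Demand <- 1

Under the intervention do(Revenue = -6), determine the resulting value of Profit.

24

Intervening sets Revenue = -6 and removes its equation (Revenue <- min(Cost, Demand) + 3).
Price = 0 if Demand >= 0 else 6  [with Demand=1]  = 0
Cost = 3*Demand - 2*Price + 5  [with Demand=1, Price=0]  = 8
Profit = 2*Demand + 2*Cost - Revenue  [with Demand=1, Cost=8, Revenue=-6]  = 24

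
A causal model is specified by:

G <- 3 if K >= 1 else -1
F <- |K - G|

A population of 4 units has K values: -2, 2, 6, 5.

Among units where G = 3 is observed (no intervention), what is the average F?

E[F|G=3] averages over only the 3 units with G=3 (K = 2, 6, 5): F = 1, 3, 2, mean 2.

2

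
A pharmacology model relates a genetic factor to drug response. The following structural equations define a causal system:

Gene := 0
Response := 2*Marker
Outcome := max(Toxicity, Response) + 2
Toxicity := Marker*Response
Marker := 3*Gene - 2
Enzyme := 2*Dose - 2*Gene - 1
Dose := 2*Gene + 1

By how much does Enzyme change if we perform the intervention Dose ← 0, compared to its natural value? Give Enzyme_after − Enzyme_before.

The intervention breaks the incoming arrows to Dose: Dose := 2*Gene + 1 no longer applies, and Dose = 0.
Enzyme = 2*Dose - 2*Gene - 1  [with Dose=0, Gene=0]  = -1
Without intervention: Dose = 2*Gene + 1  [with Gene=0]  = 1; Enzyme = 2*Dose - 2*Gene - 1  [with Dose=1, Gene=0]  = 1.
Change = -1 − 1 = -2.

-2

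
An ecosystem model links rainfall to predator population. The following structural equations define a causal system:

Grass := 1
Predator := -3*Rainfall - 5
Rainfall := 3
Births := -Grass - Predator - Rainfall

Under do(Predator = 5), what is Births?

The intervention breaks the incoming arrows to Predator: Predator := -3*Rainfall - 5 no longer applies, and Predator = 5.
Births = -Grass - Predator - Rainfall  [with Grass=1, Predator=5, Rainfall=3]  = -9

-9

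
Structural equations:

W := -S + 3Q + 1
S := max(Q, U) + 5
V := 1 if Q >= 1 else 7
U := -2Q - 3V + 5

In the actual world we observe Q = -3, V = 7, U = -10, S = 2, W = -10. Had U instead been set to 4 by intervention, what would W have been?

do(U=4) replaces the equation U := -2Q - 3V + 5 with the constant U = 4.
S = max(Q, U) + 5  [with Q=-3, U=4]  = 9
W = -S + 3Q + 1  [with S=9, Q=-3]  = -17

-17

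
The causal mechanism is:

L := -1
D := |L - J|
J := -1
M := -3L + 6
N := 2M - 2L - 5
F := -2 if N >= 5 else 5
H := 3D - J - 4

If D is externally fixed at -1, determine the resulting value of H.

-6

The intervention breaks the incoming arrows to D: D := |L - J| no longer applies, and D = -1.
H = 3D - J - 4  [with D=-1, J=-1]  = -6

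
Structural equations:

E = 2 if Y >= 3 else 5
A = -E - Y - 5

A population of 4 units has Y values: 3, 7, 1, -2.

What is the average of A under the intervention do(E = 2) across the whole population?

do(E=2) breaks E's dependence on Y. With E=2 fixed, A across the units is -10, -14, -8, -5, mean -9.25.

-9.25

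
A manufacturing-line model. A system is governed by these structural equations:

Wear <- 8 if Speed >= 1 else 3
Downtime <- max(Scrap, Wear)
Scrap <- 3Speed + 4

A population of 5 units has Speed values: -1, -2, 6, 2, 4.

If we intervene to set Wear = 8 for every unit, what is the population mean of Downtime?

12.8

Under do(Wear=8), Wear's equation is replaced by Wear=8 for every unit. Per-unit Downtime: 8, 8, 22, 10, 16. Mean = 12.8.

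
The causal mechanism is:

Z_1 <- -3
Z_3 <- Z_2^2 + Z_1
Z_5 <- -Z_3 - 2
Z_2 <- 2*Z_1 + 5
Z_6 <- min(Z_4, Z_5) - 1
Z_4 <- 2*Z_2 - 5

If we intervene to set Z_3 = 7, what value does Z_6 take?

-10

The intervention breaks the incoming arrows to Z_3: Z_3 <- Z_2^2 + Z_1 no longer applies, and Z_3 = 7.
Z_2 = 2*Z_1 + 5  [with Z_1=-3]  = -1
Z_4 = 2*Z_2 - 5  [with Z_2=-1]  = -7
Z_5 = -Z_3 - 2  [with Z_3=7]  = -9
Z_6 = min(Z_4, Z_5) - 1  [with Z_4=-7, Z_5=-9]  = -10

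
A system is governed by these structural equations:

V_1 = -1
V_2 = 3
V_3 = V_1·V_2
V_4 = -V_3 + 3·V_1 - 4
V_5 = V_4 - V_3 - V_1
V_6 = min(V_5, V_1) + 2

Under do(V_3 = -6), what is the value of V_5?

do(V_3=-6) replaces the equation V_3 = V_1·V_2 with the constant V_3 = -6.
V_4 = -V_3 + 3·V_1 - 4  [with V_3=-6, V_1=-1]  = -1
V_5 = V_4 - V_3 - V_1  [with V_4=-1, V_3=-6, V_1=-1]  = 6

6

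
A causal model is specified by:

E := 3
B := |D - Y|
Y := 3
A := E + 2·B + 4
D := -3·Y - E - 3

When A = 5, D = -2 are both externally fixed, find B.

5

Under do(A = 5, D = -2), each intervened variable's structural equation is replaced by its fixed value.
B = |D - Y|  [with D=-2, Y=3]  = 5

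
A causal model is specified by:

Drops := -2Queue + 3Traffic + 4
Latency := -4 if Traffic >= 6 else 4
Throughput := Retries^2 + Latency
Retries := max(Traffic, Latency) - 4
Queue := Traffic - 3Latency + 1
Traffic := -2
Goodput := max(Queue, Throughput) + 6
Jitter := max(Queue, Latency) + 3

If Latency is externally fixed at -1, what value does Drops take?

-6

Under do(Latency=-1), the mechanism Latency := -4 if Traffic >= 6 else 4 is discarded; Latency is fixed at -1.
Queue = Traffic - 3Latency + 1  [with Traffic=-2, Latency=-1]  = 2
Drops = -2Queue + 3Traffic + 4  [with Queue=2, Traffic=-2]  = -6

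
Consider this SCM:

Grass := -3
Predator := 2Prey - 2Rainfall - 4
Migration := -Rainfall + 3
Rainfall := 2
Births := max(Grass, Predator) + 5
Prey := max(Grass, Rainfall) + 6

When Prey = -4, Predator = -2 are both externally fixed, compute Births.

Setting Prey = -4, Predator = -2 by intervention discards those variables' equations.
Births = max(Grass, Predator) + 5  [with Grass=-3, Predator=-2]  = 3

3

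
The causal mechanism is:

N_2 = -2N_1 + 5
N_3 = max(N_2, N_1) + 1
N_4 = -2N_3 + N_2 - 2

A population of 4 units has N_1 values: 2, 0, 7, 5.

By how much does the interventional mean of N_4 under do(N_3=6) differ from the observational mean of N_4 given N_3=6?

-2

Every unit gets N_3=6 under the intervention. N_4 values become -13, -9, -23, -19; E[N_4|do(N_3=6)] = -16.
Observing N_3=6 restricts to units where N_3's equation naturally yields 6: N_1 ∈ {0, 5}. In that subpopulation N_4 = -9, -19, mean -14.
Difference = -16 − (-14) = -2.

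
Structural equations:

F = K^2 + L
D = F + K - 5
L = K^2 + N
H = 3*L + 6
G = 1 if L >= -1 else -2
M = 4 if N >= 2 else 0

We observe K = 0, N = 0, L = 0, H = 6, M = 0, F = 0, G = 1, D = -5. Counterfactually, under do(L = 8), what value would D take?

3

The intervention breaks the incoming arrows to L: L = K^2 + N no longer applies, and L = 8.
F = K^2 + L  [with K=0, L=8]  = 8
D = F + K - 5  [with F=8, K=0]  = 3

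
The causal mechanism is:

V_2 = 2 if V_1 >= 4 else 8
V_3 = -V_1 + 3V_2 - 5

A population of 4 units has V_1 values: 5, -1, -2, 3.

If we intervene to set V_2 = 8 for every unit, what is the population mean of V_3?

17.75

Under do(V_2=8), V_2's equation is replaced by V_2=8 for every unit. Per-unit V_3: 14, 20, 21, 16. Mean = 17.75.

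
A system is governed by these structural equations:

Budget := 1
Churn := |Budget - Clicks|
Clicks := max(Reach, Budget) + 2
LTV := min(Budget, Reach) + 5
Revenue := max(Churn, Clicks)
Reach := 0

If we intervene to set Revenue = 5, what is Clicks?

3

do(Revenue=5) replaces the equation Revenue := max(Churn, Clicks) with the constant Revenue = 5.
Clicks is not downstream of the intervention, so its value is determined by the original equations.
Clicks = max(Reach, Budget) + 2  [with Reach=0, Budget=1]  = 3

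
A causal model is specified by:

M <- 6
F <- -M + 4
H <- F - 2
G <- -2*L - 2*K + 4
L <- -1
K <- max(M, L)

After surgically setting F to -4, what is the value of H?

-6

The intervention breaks the incoming arrows to F: F <- -M + 4 no longer applies, and F = -4.
H = F - 2  [with F=-4]  = -6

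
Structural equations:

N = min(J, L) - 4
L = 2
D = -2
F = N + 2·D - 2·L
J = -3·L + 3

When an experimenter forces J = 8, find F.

-10

do(J=8) replaces the equation J = -3·L + 3 with the constant J = 8.
N = min(J, L) - 4  [with J=8, L=2]  = -2
F = N + 2·D - 2·L  [with N=-2, D=-2, L=2]  = -10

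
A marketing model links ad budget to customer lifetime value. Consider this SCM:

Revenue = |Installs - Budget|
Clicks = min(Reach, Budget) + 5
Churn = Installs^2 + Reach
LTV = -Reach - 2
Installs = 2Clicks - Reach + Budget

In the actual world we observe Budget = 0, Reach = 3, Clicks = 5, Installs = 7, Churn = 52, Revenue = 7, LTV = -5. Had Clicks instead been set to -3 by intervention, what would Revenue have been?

9

The intervention breaks the incoming arrows to Clicks: Clicks = min(Reach, Budget) + 5 no longer applies, and Clicks = -3.
Installs = 2Clicks - Reach + Budget  [with Clicks=-3, Reach=3, Budget=0]  = -9
Revenue = |Installs - Budget|  [with Installs=-9, Budget=0]  = 9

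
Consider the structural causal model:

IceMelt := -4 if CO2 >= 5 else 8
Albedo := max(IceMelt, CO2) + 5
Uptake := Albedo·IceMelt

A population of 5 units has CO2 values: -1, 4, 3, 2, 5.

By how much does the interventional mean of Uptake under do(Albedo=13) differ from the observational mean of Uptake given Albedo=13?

-31.2

The intervention sets Albedo=13 in all 5 units regardless of CO2. Recomputing Uptake per unit gives 104, 104, 104, 104, -52; average 72.8.
Conditioning on Albedo=13 selects the 4 unit(s) with CO2 ∈ {-1, 4, 3, 2}. Their Uptake values: 104, 104, 104, 104. Mean = 104.
Difference = 72.8 − 104 = -31.2.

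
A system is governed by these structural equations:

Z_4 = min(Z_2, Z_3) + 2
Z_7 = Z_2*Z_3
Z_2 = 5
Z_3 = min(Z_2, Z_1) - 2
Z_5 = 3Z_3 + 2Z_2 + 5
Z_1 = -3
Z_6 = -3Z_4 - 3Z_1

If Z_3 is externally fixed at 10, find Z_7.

The intervention breaks the incoming arrows to Z_3: Z_3 = min(Z_2, Z_1) - 2 no longer applies, and Z_3 = 10.
Z_7 = Z_2*Z_3  [with Z_2=5, Z_3=10]  = 50

50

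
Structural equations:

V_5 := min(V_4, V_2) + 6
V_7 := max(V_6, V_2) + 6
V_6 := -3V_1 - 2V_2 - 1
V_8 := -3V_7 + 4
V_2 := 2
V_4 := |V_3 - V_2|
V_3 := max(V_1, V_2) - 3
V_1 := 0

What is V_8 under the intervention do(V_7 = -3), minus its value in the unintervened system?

33

do(V_7=-3) replaces the equation V_7 := max(V_6, V_2) + 6 with the constant V_7 = -3.
V_8 = -3V_7 + 4  [with V_7=-3]  = 13
Without intervention: V_6 = -3V_1 - 2V_2 - 1  [with V_1=0, V_2=2]  = -5; V_7 = max(V_6, V_2) + 6  [with V_6=-5, V_2=2]  = 8; V_8 = -3V_7 + 4  [with V_7=8]  = -20.
Change = 13 − (-20) = 33.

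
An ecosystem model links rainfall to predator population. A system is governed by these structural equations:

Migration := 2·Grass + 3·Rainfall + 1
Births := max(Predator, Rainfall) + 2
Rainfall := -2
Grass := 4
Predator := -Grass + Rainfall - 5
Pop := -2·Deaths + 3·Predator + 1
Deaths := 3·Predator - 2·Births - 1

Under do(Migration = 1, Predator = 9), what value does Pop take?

Under do(Migration = 1, Predator = 9), each intervened variable's structural equation is replaced by its fixed value.
Births = max(Predator, Rainfall) + 2  [with Predator=9, Rainfall=-2]  = 11
Deaths = 3·Predator - 2·Births - 1  [with Predator=9, Births=11]  = 4
Pop = -2·Deaths + 3·Predator + 1  [with Deaths=4, Predator=9]  = 20

20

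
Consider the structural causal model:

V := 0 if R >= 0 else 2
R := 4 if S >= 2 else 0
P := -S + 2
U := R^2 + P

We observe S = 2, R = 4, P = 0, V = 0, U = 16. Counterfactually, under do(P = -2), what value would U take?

14

do(P=-2) replaces the equation P := -S + 2 with the constant P = -2.
R = 4 if S >= 2 else 0  [with S=2]  = 4
U = R^2 + P  [with R=4, P=-2]  = 14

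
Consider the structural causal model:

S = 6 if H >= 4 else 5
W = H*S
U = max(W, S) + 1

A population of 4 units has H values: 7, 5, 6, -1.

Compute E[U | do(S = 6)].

Under do(S=6), S's equation is replaced by S=6 for every unit. Per-unit U: 43, 31, 37, 7. Mean = 29.5.

29.5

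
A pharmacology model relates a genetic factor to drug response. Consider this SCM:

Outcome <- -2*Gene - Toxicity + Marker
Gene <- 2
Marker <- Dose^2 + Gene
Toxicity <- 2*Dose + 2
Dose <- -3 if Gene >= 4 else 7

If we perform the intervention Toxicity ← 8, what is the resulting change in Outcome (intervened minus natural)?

8

Intervening sets Toxicity = 8 and removes its equation (Toxicity <- 2*Dose + 2).
Dose = -3 if Gene >= 4 else 7  [with Gene=2]  = 7
Marker = Dose^2 + Gene  [with Dose=7, Gene=2]  = 51
Outcome = -2*Gene - Toxicity + Marker  [with Gene=2, Toxicity=8, Marker=51]  = 39
Without intervention: Dose = -3 if Gene >= 4 else 7  [with Gene=2]  = 7; Marker = Dose^2 + Gene  [with Dose=7, Gene=2]  = 51; Toxicity = 2*Dose + 2  [with Dose=7]  = 16; Outcome = -2*Gene - Toxicity + Marker  [with Gene=2, Toxicity=16, Marker=51]  = 31.
Change = 39 − 31 = 8.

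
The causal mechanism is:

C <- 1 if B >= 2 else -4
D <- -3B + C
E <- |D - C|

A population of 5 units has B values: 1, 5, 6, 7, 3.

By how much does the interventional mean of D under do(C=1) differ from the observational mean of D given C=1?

The intervention sets C=1 in all 5 units regardless of B. Recomputing D per unit gives -2, -14, -17, -20, -8; average -12.2.
E[D|C=1] averages over only the 4 units with C=1 (B = 5, 6, 7, 3): D = -14, -17, -20, -8, mean -14.75.
Difference = -12.2 − (-14.75) = 2.55.

2.55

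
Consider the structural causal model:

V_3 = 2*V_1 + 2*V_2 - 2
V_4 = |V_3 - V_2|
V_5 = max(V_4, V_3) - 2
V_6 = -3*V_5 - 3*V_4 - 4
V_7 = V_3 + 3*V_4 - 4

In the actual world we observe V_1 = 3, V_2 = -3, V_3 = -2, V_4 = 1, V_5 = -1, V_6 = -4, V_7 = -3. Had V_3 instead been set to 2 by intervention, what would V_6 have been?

The intervention breaks the incoming arrows to V_3: V_3 = 2*V_1 + 2*V_2 - 2 no longer applies, and V_3 = 2.
V_4 = |V_3 - V_2|  [with V_3=2, V_2=-3]  = 5
V_5 = max(V_4, V_3) - 2  [with V_4=5, V_3=2]  = 3
V_6 = -3*V_5 - 3*V_4 - 4  [with V_5=3, V_4=5]  = -28

-28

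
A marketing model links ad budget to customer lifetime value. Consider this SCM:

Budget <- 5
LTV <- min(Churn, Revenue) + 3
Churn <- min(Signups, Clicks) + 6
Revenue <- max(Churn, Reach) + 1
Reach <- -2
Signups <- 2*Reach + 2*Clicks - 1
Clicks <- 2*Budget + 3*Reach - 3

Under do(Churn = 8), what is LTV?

11

Under do(Churn=8), the mechanism Churn <- min(Signups, Clicks) + 6 is discarded; Churn is fixed at 8.
Revenue = max(Churn, Reach) + 1  [with Churn=8, Reach=-2]  = 9
LTV = min(Churn, Revenue) + 3  [with Churn=8, Revenue=9]  = 11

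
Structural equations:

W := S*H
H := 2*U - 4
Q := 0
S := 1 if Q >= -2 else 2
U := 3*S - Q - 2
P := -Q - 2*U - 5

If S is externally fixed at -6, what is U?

-20

The intervention breaks the incoming arrows to S: S := 1 if Q >= -2 else 2 no longer applies, and S = -6.
U = 3*S - Q - 2  [with S=-6, Q=0]  = -20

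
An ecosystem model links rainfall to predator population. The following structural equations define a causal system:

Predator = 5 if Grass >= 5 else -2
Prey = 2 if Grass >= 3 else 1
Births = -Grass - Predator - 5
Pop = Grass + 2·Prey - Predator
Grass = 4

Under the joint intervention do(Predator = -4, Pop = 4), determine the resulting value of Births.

-5

The joint intervention fixes Predator = -4, Pop = 4, removing each variable's own equation.
Births = -Grass - Predator - 5  [with Grass=4, Predator=-4]  = -5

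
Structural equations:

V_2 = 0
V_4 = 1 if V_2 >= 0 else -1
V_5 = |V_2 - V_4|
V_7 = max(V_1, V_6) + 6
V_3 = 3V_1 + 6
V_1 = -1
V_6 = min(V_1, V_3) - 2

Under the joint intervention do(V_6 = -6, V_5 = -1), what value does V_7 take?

Setting V_6 = -6, V_5 = -1 by intervention discards those variables' equations.
V_7 = max(V_1, V_6) + 6  [with V_1=-1, V_6=-6]  = 5

5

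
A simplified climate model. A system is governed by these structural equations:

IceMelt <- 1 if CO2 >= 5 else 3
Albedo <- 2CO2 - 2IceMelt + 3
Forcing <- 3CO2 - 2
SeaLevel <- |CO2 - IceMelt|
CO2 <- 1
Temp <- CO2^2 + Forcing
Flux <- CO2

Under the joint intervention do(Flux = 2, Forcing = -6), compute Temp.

Under do(Flux = 2, Forcing = -6), each intervened variable's structural equation is replaced by its fixed value.
Temp = CO2^2 + Forcing  [with CO2=1, Forcing=-6]  = -5

-5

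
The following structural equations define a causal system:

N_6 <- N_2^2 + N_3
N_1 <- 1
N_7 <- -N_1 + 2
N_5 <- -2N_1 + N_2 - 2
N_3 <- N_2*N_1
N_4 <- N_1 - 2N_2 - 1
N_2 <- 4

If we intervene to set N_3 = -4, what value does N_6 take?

12

The intervention breaks the incoming arrows to N_3: N_3 <- N_2*N_1 no longer applies, and N_3 = -4.
N_6 = N_2^2 + N_3  [with N_2=4, N_3=-4]  = 12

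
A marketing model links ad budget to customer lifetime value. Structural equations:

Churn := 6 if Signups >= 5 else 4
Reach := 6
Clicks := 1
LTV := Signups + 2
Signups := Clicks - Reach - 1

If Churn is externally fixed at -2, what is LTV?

Intervening sets Churn = -2 and removes its equation (Churn := 6 if Signups >= 5 else 4).
No directed path runs from Churn to LTV, so LTV keeps its natural value.
Signups = Clicks - Reach - 1  [with Clicks=1, Reach=6]  = -6
LTV = Signups + 2  [with Signups=-6]  = -4

-4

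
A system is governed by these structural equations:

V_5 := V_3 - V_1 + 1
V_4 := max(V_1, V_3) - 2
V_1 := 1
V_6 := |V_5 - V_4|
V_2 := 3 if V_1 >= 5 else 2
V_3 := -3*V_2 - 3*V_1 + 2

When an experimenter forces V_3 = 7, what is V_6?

2

The intervention breaks the incoming arrows to V_3: V_3 := -3*V_2 - 3*V_1 + 2 no longer applies, and V_3 = 7.
V_4 = max(V_1, V_3) - 2  [with V_1=1, V_3=7]  = 5
V_5 = V_3 - V_1 + 1  [with V_3=7, V_1=1]  = 7
V_6 = |V_5 - V_4|  [with V_5=7, V_4=5]  = 2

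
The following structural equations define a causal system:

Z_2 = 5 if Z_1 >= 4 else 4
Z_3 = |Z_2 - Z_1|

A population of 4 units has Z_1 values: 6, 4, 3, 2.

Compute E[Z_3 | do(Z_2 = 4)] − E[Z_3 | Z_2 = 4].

-0.25

Under do(Z_2=4), Z_2's equation is replaced by Z_2=4 for every unit. Per-unit Z_3: 2, 0, 1, 2. Mean = 1.25.
Conditioning on Z_2=4 selects the 2 unit(s) with Z_1 ∈ {3, 2}. Their Z_3 values: 1, 2. Mean = 1.5.
Difference = 1.25 − 1.5 = -0.25.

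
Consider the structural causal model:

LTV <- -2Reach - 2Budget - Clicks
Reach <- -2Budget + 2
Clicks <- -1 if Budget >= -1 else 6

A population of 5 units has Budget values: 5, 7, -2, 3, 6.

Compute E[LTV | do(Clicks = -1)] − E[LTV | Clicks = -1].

do(Clicks=-1) breaks Clicks's dependence on Budget. With Clicks=-1 fixed, LTV across the units is 7, 11, -7, 3, 9, mean 4.6.
E[LTV|Clicks=-1] averages over only the 4 units with Clicks=-1 (Budget = 5, 7, 3, 6): LTV = 7, 11, 3, 9, mean 7.5.
Difference = 4.6 − 7.5 = -2.9.

-2.9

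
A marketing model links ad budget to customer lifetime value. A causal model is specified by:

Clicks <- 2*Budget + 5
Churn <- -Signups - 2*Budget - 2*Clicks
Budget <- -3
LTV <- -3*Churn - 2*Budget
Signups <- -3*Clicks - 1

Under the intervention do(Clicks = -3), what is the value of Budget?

-3

Under do(Clicks=-3), the mechanism Clicks <- 2*Budget + 5 is discarded; Clicks is fixed at -3.
Budget is not downstream of the intervention, so its value is determined by the original equations.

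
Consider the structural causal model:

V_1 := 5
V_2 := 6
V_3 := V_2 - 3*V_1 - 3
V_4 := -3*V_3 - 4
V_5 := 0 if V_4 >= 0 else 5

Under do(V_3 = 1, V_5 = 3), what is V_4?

-7

The joint intervention fixes V_3 = 1, V_5 = 3, removing each variable's own equation.
V_4 = -3*V_3 - 4  [with V_3=1]  = -7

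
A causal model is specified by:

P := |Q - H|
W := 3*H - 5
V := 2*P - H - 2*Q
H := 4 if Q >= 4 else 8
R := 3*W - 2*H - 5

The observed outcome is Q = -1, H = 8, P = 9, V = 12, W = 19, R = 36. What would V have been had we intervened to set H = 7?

Under do(H=7), the mechanism H := 4 if Q >= 4 else 8 is discarded; H is fixed at 7.
P = |Q - H|  [with Q=-1, H=7]  = 8
V = 2*P - H - 2*Q  [with P=8, H=7, Q=-1]  = 11

11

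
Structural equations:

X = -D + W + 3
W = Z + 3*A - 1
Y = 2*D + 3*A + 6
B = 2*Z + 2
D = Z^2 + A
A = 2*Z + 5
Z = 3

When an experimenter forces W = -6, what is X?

-23

The intervention breaks the incoming arrows to W: W = Z + 3*A - 1 no longer applies, and W = -6.
A = 2*Z + 5  [with Z=3]  = 11
D = Z^2 + A  [with Z=3, A=11]  = 20
X = -D + W + 3  [with D=20, W=-6]  = -23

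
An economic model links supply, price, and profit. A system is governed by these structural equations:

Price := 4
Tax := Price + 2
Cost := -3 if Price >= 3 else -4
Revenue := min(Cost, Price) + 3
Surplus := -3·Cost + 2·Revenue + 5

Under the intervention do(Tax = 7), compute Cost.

-3

The intervention breaks the incoming arrows to Tax: Tax := Price + 2 no longer applies, and Tax = 7.
Since Cost is not a descendant of the intervened variable, it is unaffected.
Cost = -3 if Price >= 3 else -4  [with Price=4]  = -3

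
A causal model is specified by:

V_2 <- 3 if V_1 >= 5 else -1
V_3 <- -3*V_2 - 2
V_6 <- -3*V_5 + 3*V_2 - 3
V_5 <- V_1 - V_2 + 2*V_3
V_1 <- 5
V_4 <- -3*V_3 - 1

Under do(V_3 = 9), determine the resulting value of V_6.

The intervention breaks the incoming arrows to V_3: V_3 <- -3*V_2 - 2 no longer applies, and V_3 = 9.
V_2 = 3 if V_1 >= 5 else -1  [with V_1=5]  = 3
V_5 = V_1 - V_2 + 2*V_3  [with V_1=5, V_2=3, V_3=9]  = 20
V_6 = -3*V_5 + 3*V_2 - 3  [with V_5=20, V_2=3]  = -54

-54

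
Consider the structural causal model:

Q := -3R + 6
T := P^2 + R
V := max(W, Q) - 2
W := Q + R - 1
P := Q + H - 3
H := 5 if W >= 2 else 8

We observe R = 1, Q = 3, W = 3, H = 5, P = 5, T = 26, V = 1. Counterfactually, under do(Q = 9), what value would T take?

122

Under do(Q=9), the mechanism Q := -3R + 6 is discarded; Q is fixed at 9.
W = Q + R - 1  [with Q=9, R=1]  = 9
H = 5 if W >= 2 else 8  [with W=9]  = 5
P = Q + H - 3  [with Q=9, H=5]  = 11
T = P^2 + R  [with P=11, R=1]  = 122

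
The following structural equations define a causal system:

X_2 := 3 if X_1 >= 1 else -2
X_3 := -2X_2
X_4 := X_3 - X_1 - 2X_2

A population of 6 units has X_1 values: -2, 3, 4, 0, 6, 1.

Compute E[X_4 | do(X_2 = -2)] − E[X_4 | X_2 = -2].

The intervention sets X_2=-2 in all 6 units regardless of X_1. Recomputing X_4 per unit gives 10, 5, 4, 8, 2, 7; average 6.
E[X_4|X_2=-2] averages over only the 2 units with X_2=-2 (X_1 = -2, 0): X_4 = 10, 8, mean 9.
Difference = 6 − 9 = -3.

-3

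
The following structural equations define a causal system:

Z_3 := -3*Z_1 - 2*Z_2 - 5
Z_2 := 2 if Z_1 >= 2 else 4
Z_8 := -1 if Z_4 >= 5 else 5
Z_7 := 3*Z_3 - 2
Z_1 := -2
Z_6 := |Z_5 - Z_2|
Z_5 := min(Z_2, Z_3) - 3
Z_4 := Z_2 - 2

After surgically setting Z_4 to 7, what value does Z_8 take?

do(Z_4=7) replaces the equation Z_4 := Z_2 - 2 with the constant Z_4 = 7.
Z_8 = -1 if Z_4 >= 5 else 5  [with Z_4=7]  = -1

-1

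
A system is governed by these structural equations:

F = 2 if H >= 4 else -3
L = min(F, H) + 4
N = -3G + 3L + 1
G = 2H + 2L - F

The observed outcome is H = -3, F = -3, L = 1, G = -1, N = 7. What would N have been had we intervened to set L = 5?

-5

do(L=5) replaces the equation L = min(F, H) + 4 with the constant L = 5.
F = 2 if H >= 4 else -3  [with H=-3]  = -3
G = 2H + 2L - F  [with H=-3, L=5, F=-3]  = 7
N = -3G + 3L + 1  [with G=7, L=5]  = -5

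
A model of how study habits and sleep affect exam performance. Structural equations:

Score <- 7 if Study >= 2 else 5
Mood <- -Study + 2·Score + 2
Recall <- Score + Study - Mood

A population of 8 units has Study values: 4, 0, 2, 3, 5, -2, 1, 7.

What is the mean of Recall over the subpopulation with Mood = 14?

-8

E[Recall|Mood=14] averages over only the 2 units with Mood=14 (Study = 2, -2): Recall = -5, -11, mean -8.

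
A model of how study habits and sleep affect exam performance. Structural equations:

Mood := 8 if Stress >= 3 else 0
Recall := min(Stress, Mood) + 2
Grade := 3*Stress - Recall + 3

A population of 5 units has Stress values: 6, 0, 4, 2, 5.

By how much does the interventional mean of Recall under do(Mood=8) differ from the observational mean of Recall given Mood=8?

-1.6

do(Mood=8) breaks Mood's dependence on Stress. With Mood=8 fixed, Recall across the units is 8, 2, 6, 4, 7, mean 5.4.
E[Recall|Mood=8] averages over only the 3 units with Mood=8 (Stress = 6, 4, 5): Recall = 8, 6, 7, mean 7.
Difference = 5.4 − 7 = -1.6.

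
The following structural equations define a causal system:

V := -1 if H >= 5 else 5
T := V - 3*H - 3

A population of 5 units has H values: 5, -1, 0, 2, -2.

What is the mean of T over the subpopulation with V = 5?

E[T|V=5] averages over only the 4 units with V=5 (H = -1, 0, 2, -2): T = 5, 2, -4, 8, mean 2.75.

2.75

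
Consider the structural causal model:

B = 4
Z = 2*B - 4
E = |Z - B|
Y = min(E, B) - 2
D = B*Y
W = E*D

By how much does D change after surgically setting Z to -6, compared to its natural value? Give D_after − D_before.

16

do(Z=-6) replaces the equation Z = 2*B - 4 with the constant Z = -6.
E = |Z - B|  [with Z=-6, B=4]  = 10
Y = min(E, B) - 2  [with E=10, B=4]  = 2
D = B*Y  [with B=4, Y=2]  = 8
Without intervention: Z = 2*B - 4  [with B=4]  = 4; E = |Z - B|  [with Z=4, B=4]  = 0; Y = min(E, B) - 2  [with E=0, B=4]  = -2; D = B*Y  [with B=4, Y=-2]  = -8.
Change = 8 − (-8) = 16.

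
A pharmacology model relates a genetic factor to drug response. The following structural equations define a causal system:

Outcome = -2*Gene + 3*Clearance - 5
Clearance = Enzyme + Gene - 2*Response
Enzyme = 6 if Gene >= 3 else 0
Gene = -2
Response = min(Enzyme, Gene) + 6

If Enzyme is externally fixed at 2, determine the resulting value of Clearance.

Under do(Enzyme=2), the mechanism Enzyme = 6 if Gene >= 3 else 0 is discarded; Enzyme is fixed at 2.
Response = min(Enzyme, Gene) + 6  [with Enzyme=2, Gene=-2]  = 4
Clearance = Enzyme + Gene - 2*Response  [with Enzyme=2, Gene=-2, Response=4]  = -8

-8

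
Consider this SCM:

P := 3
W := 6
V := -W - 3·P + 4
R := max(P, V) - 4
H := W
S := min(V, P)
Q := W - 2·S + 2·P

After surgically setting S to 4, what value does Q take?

4

Intervening sets S = 4 and removes its equation (S := min(V, P)).
Q = W - 2·S + 2·P  [with W=6, S=4, P=3]  = 4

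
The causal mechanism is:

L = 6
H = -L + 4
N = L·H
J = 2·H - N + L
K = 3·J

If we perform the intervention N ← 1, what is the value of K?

3

do(N=1) replaces the equation N = L·H with the constant N = 1.
H = -L + 4  [with L=6]  = -2
J = 2·H - N + L  [with H=-2, N=1, L=6]  = 1
K = 3·J  [with J=1]  = 3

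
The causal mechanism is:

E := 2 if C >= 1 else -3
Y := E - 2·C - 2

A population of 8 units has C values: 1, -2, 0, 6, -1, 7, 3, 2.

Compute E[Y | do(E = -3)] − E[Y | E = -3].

-6

do(E=-3) breaks E's dependence on C. With E=-3 fixed, Y across the units is -7, -1, -5, -17, -3, -19, -11, -9, mean -9.
Observing E=-3 restricts to units where E's equation naturally yields -3: C ∈ {-2, 0, -1}. In that subpopulation Y = -1, -5, -3, mean -3.
Difference = -9 − (-3) = -6.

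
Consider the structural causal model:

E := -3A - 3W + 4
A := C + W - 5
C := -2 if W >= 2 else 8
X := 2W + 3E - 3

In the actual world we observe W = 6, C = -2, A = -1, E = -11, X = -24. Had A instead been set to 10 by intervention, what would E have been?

-44

The intervention breaks the incoming arrows to A: A := C + W - 5 no longer applies, and A = 10.
E = -3A - 3W + 4  [with A=10, W=6]  = -44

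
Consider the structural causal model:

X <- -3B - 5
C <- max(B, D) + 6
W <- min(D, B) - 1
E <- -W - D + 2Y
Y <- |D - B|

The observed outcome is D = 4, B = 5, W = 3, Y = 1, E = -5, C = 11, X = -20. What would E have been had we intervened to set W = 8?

-10

do(W=8) replaces the equation W <- min(D, B) - 1 with the constant W = 8.
Y = |D - B|  [with D=4, B=5]  = 1
E = -W - D + 2Y  [with W=8, D=4, Y=1]  = -10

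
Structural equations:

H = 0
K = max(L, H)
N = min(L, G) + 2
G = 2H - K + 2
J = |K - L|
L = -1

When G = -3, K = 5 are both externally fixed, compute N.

The joint intervention fixes G = -3, K = 5, removing each variable's own equation.
N = min(L, G) + 2  [with L=-1, G=-3]  = -1

-1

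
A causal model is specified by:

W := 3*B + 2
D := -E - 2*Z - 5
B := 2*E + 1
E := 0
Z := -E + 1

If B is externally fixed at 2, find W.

The intervention breaks the incoming arrows to B: B := 2*E + 1 no longer applies, and B = 2.
W = 3*B + 2  [with B=2]  = 8

8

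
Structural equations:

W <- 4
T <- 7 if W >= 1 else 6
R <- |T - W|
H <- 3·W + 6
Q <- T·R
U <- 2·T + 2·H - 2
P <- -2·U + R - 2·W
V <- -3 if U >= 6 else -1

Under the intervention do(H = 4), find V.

-3

do(H=4) replaces the equation H <- 3·W + 6 with the constant H = 4.
T = 7 if W >= 1 else 6  [with W=4]  = 7
U = 2·T + 2·H - 2  [with T=7, H=4]  = 20
V = -3 if U >= 6 else -1  [with U=20]  = -3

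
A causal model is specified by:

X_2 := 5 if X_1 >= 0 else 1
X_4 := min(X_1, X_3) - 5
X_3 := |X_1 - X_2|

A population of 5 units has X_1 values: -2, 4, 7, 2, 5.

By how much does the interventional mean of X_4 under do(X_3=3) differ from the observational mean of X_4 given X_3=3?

Under do(X_3=3), X_3's equation is replaced by X_3=3 for every unit. Per-unit X_4: -7, -2, -2, -3, -2. Mean = -3.2.
Observing X_3=3 restricts to units where X_3's equation naturally yields 3: X_1 ∈ {-2, 2}. In that subpopulation X_4 = -7, -3, mean -5.
Difference = -3.2 − (-5) = 1.8.

1.8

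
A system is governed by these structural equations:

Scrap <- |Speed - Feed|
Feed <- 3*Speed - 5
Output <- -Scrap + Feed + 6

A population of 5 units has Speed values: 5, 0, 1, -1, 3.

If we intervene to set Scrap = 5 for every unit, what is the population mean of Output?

0.8

Every unit gets Scrap=5 under the intervention. Output values become 11, -4, -1, -7, 5; E[Output|do(Scrap=5)] = 0.8.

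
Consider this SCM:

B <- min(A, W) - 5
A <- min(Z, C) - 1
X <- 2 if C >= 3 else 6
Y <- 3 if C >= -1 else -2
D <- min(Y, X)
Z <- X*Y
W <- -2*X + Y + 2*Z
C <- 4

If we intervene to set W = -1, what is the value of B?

Under do(W=-1), the mechanism W <- -2*X + Y + 2*Z is discarded; W is fixed at -1.
Y = 3 if C >= -1 else -2  [with C=4]  = 3
X = 2 if C >= 3 else 6  [with C=4]  = 2
Z = X*Y  [with X=2, Y=3]  = 6
A = min(Z, C) - 1  [with Z=6, C=4]  = 3
B = min(A, W) - 5  [with A=3, W=-1]  = -6

-6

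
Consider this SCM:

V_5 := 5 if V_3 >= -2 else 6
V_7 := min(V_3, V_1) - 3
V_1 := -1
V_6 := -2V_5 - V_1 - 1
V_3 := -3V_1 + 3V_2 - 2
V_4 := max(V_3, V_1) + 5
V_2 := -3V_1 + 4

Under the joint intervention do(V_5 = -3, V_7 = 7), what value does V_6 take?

Under do(V_5 = -3, V_7 = 7), each intervened variable's structural equation is replaced by its fixed value.
V_6 = -2V_5 - V_1 - 1  [with V_5=-3, V_1=-1]  = 6

6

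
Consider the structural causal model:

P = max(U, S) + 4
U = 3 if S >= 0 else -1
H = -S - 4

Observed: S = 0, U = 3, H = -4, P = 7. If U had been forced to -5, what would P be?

4

Under do(U=-5), the mechanism U = 3 if S >= 0 else -1 is discarded; U is fixed at -5.
P = max(U, S) + 4  [with U=-5, S=0]  = 4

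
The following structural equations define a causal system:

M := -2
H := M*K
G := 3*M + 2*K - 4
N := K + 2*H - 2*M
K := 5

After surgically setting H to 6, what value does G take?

The intervention breaks the incoming arrows to H: H := M*K no longer applies, and H = 6.
G is not downstream of the intervention, so its value is determined by the original equations.
G = 3*M + 2*K - 4  [with M=-2, K=5]  = 0

0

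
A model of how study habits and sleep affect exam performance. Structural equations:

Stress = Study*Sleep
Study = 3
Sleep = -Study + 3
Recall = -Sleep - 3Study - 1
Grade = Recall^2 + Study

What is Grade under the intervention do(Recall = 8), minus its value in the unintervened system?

Intervening sets Recall = 8 and removes its equation (Recall = -Sleep - 3Study - 1).
Grade = Recall^2 + Study  [with Recall=8, Study=3]  = 67
Without intervention: Sleep = -Study + 3  [with Study=3]  = 0; Recall = -Sleep - 3Study - 1  [with Sleep=0, Study=3]  = -10; Grade = Recall^2 + Study  [with Recall=-10, Study=3]  = 103.
Change = 67 − 103 = -36.

-36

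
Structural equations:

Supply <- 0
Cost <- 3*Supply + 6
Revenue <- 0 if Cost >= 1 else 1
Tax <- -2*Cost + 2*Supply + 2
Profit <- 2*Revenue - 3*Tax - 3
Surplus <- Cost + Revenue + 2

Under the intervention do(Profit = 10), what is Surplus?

8

The intervention breaks the incoming arrows to Profit: Profit <- 2*Revenue - 3*Tax - 3 no longer applies, and Profit = 10.
Since Surplus is not a descendant of the intervened variable, it is unaffected.
Cost = 3*Supply + 6  [with Supply=0]  = 6
Revenue = 0 if Cost >= 1 else 1  [with Cost=6]  = 0
Surplus = Cost + Revenue + 2  [with Cost=6, Revenue=0]  = 8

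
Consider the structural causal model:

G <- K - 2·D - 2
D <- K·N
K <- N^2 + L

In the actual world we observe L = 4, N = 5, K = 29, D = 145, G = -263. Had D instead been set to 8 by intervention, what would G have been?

11

Intervening sets D = 8 and removes its equation (D <- K·N).
K = N^2 + L  [with N=5, L=4]  = 29
G = K - 2·D - 2  [with K=29, D=8]  = 11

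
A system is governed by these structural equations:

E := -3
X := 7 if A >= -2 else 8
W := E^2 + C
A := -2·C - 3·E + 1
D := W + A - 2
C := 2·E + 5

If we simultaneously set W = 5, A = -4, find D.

-1

The joint intervention fixes W = 5, A = -4, removing each variable's own equation.
D = W + A - 2  [with W=5, A=-4]  = -1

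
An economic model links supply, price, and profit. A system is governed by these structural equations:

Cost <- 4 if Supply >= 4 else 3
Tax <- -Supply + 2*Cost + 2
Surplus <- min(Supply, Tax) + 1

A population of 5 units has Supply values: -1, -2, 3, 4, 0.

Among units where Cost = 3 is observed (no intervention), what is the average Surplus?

Observing Cost=3 restricts to units where Cost's equation naturally yields 3: Supply ∈ {-1, -2, 3, 0}. In that subpopulation Surplus = 0, -1, 4, 1, mean 1.

1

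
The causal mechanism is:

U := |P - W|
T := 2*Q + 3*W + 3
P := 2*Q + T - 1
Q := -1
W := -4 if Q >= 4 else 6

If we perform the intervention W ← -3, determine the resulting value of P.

Under do(W=-3), the mechanism W := -4 if Q >= 4 else 6 is discarded; W is fixed at -3.
T = 2*Q + 3*W + 3  [with Q=-1, W=-3]  = -8
P = 2*Q + T - 1  [with Q=-1, T=-8]  = -11

-11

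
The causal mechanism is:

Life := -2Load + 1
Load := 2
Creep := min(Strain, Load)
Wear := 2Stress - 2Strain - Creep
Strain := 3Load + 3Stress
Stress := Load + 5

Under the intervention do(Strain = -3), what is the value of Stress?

7

Under do(Strain=-3), the mechanism Strain := 3Load + 3Stress is discarded; Strain is fixed at -3.
Since Stress is not a descendant of the intervened variable, it is unaffected.
Stress = Load + 5  [with Load=2]  = 7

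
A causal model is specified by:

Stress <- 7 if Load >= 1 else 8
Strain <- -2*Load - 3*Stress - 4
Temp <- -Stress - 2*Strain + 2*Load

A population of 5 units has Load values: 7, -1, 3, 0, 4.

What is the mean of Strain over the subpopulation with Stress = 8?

Observing Stress=8 restricts to units where Stress's equation naturally yields 8: Load ∈ {-1, 0}. In that subpopulation Strain = -26, -28, mean -27.

-27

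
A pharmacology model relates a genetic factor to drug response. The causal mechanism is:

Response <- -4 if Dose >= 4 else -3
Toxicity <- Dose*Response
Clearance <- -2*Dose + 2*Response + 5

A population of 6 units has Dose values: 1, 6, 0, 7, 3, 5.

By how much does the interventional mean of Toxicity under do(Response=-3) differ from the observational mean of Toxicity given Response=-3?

-7

do(Response=-3) breaks Response's dependence on Dose. With Response=-3 fixed, Toxicity across the units is -3, -18, 0, -21, -9, -15, mean -11.
Conditioning on Response=-3 selects the 3 unit(s) with Dose ∈ {1, 0, 3}. Their Toxicity values: -3, 0, -9. Mean = -4.
Difference = -11 − (-4) = -7.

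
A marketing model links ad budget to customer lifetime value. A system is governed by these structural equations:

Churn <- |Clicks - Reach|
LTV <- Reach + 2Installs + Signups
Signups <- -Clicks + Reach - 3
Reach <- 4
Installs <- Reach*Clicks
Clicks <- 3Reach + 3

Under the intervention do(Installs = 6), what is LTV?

2

The intervention breaks the incoming arrows to Installs: Installs <- Reach*Clicks no longer applies, and Installs = 6.
Clicks = 3Reach + 3  [with Reach=4]  = 15
Signups = -Clicks + Reach - 3  [with Clicks=15, Reach=4]  = -14
LTV = Reach + 2Installs + Signups  [with Reach=4, Installs=6, Signups=-14]  = 2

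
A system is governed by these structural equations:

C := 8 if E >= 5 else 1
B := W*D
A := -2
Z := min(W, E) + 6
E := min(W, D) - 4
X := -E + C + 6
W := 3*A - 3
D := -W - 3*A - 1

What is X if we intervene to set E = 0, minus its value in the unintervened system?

-13

do(E=0) replaces the equation E := min(W, D) - 4 with the constant E = 0.
C = 8 if E >= 5 else 1  [with E=0]  = 1
X = -E + C + 6  [with E=0, C=1]  = 7
Without intervention: W = 3*A - 3  [with A=-2]  = -9; D = -W - 3*A - 1  [with W=-9, A=-2]  = 14; E = min(W, D) - 4  [with W=-9, D=14]  = -13; C = 8 if E >= 5 else 1  [with E=-13]  = 1; X = -E + C + 6  [with E=-13, C=1]  = 20.
Change = 7 − 20 = -13.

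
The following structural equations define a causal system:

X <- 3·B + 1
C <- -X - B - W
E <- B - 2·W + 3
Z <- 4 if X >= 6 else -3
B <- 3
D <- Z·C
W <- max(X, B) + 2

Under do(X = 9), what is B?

Under do(X=9), the mechanism X <- 3·B + 1 is discarded; X is fixed at 9.
B is not downstream of the intervention, so its value is determined by the original equations.

3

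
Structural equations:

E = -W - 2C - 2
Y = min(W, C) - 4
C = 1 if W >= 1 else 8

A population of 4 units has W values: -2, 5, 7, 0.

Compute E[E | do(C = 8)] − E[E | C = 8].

-3.5

The intervention sets C=8 in all 4 units regardless of W. Recomputing E per unit gives -16, -23, -25, -18; average -20.5.
Observing C=8 restricts to units where C's equation naturally yields 8: W ∈ {-2, 0}. In that subpopulation E = -16, -18, mean -17.
Difference = -20.5 − (-17) = -3.5.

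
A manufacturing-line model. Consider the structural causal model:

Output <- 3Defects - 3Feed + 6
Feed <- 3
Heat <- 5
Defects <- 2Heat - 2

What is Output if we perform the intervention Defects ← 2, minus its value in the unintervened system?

-18

The intervention breaks the incoming arrows to Defects: Defects <- 2Heat - 2 no longer applies, and Defects = 2.
Output = 3Defects - 3Feed + 6  [with Defects=2, Feed=3]  = 3
Without intervention: Defects = 2Heat - 2  [with Heat=5]  = 8; Output = 3Defects - 3Feed + 6  [with Defects=8, Feed=3]  = 21.
Change = 3 − 21 = -18.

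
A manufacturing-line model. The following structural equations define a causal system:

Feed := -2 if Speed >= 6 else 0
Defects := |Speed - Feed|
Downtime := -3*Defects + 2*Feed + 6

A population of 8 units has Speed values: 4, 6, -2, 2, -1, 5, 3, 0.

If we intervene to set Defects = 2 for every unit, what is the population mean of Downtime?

Under do(Defects=2), Defects's equation is replaced by Defects=2 for every unit. Per-unit Downtime: 0, -4, 0, 0, 0, 0, 0, 0. Mean = -0.5.

-0.5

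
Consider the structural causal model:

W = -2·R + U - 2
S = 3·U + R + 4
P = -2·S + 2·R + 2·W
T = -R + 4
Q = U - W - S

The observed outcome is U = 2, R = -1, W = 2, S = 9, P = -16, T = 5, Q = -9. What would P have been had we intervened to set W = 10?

0

do(W=10) replaces the equation W = -2·R + U - 2 with the constant W = 10.
S = 3·U + R + 4  [with U=2, R=-1]  = 9
P = -2·S + 2·R + 2·W  [with S=9, R=-1, W=10]  = 0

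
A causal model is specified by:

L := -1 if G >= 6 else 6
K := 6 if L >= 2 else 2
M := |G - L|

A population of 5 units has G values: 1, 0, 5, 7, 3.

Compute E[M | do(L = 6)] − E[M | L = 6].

-0.55

do(L=6) breaks L's dependence on G. With L=6 fixed, M across the units is 5, 6, 1, 1, 3, mean 3.2.
E[M|L=6] averages over only the 4 units with L=6 (G = 1, 0, 5, 3): M = 5, 6, 1, 3, mean 3.75.
Difference = 3.2 − 3.75 = -0.55.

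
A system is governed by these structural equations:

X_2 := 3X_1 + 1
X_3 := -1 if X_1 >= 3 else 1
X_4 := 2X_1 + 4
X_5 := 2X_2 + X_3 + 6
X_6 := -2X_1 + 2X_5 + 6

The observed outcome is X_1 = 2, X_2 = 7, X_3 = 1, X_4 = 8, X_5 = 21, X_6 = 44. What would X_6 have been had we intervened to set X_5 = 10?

22

The intervention breaks the incoming arrows to X_5: X_5 := 2X_2 + X_3 + 6 no longer applies, and X_5 = 10.
X_6 = -2X_1 + 2X_5 + 6  [with X_1=2, X_5=10]  = 22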